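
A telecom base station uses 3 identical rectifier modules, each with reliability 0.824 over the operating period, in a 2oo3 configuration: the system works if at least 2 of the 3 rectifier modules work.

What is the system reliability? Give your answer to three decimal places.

R = Σ_{i=2}^{3} C(3,i) p^i (1−p)^{3−i} with p = 0.824
C(3,2)·0.824^2·0.176^1 = 0.35850
C(3,3)·0.824^3·0.176^0 = 0.55948
Sum = 0.918

0.918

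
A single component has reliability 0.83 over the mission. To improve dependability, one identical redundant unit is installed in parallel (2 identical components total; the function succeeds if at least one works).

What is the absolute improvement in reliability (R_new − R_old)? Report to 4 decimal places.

0.1411

R_before = 0.83
R_after = 1 − (1 − 0.83)^2 = 0.9711
ΔR = 0.9711 − 0.83 = 0.1411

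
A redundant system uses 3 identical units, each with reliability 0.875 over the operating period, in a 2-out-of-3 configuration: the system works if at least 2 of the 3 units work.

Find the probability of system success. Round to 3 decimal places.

R = Σ_{i=2}^{3} C(3,i) p^i (1−p)^{3−i} with p = 0.875
C(3,2)·0.875^2·0.125^1 = 0.28711
C(3,3)·0.875^3·0.125^0 = 0.66992
Sum = 0.957

0.957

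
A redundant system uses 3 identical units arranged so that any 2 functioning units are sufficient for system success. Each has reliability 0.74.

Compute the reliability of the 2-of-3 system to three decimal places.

0.832

R = Σ_{i=2}^{3} C(3,i) p^i (1−p)^{3−i} with p = 0.74
C(3,2)·0.74^2·0.26^1 = 0.42713
C(3,3)·0.74^3·0.26^0 = 0.40522
Sum = 0.832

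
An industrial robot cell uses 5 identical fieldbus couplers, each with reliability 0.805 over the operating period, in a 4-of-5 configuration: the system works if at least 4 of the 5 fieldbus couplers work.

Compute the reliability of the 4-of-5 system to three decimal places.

R = Σ_{i=4}^{5} C(5,i) p^i (1−p)^{5−i} with p = 0.805
C(5,4)·0.805^4·0.195^1 = 0.40944
C(5,5)·0.805^5·0.195^0 = 0.33805
Sum = 0.747

0.747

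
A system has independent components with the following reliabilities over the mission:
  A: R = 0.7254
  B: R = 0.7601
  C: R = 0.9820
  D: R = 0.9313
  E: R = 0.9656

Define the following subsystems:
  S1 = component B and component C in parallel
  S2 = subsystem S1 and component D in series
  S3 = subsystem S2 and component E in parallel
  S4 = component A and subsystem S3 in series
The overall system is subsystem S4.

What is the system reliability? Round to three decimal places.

Parallel (B and C): 1 − (1 − 0.76010)(1 − 0.98200) = 0.99568
Series ([0.99568] and D): 0.99568 × 0.93130 = 0.92728
Parallel ([0.92728] and E): 1 − (1 − 0.92728)(1 − 0.96560) = 0.99750
Series (A and [0.99750]): 0.72540 × 0.99750 = 0.724

0.724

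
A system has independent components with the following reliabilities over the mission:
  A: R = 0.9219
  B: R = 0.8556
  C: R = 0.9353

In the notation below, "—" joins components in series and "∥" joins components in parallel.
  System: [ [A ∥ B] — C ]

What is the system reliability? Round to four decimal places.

0.9248

Parallel (A and B): 1 − (1 − 0.921900)(1 − 0.855600) = 0.988722
Series ([0.988722] and C): 0.988722 × 0.935300 = 0.9248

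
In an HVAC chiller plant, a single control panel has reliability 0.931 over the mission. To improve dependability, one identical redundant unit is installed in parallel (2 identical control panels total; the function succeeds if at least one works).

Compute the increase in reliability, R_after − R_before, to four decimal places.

R_before = 0.931
R_after = 1 − (1 − 0.931)^2 = 0.9952
ΔR = 0.9952 − 0.931 = 0.0642

0.0642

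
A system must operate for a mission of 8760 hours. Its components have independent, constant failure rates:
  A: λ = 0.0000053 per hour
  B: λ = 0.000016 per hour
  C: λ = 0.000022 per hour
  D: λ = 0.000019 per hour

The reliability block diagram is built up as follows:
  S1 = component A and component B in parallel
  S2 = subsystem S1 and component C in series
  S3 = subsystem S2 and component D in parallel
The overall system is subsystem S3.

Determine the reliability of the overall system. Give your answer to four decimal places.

R(A) = exp(−0.0000053 × 8760) = 0.954633
R(B) = exp(−0.000016 × 8760) = 0.869219
R(C) = exp(−0.000022 × 8760) = 0.824713
R(D) = exp(−0.000019 × 8760) = 0.846674
Parallel (A and B): 1 − (1 − 0.954633)(1 − 0.869219) = 0.994067
Series ([0.994067] and C): 0.994067 × 0.824713 = 0.819820
Parallel ([0.819820] and D): 1 − (1 − 0.819820)(1 − 0.846674) = 0.9724

0.9724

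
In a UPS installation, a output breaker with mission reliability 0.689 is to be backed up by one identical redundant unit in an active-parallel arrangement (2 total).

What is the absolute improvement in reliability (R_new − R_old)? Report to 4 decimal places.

0.2143

R_before = 0.689
R_after = 1 − (1 − 0.689)^2 = 0.9033
ΔR = 0.9033 − 0.689 = 0.2143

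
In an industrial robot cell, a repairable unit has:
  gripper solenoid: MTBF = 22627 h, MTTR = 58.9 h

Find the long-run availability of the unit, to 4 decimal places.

A(gripper solenoid) = MTBF/(MTBF+MTTR) = 22627/(22627+58.9) = 0.9974

0.9974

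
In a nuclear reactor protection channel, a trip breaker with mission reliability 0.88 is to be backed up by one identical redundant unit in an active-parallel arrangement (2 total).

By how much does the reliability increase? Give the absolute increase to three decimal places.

0.106

R_before = 0.88
R_after = 1 − (1 − 0.88)^2 = 0.986
ΔR = 0.986 − 0.88 = 0.106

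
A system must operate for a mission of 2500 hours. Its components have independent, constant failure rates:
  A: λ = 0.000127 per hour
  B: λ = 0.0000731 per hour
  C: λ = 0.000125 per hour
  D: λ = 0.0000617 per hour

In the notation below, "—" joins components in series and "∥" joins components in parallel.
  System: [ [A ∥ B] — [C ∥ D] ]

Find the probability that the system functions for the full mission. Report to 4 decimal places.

0.9179

R(A) = exp(−0.000127 × 2500) = 0.727967
R(B) = exp(−0.0000731 × 2500) = 0.832976
R(C) = exp(−0.000125 × 2500) = 0.731616
R(D) = exp(−0.0000617 × 2500) = 0.857058
Parallel (A and B): 1 − (1 − 0.727967)(1 − 0.832976) = 0.954564
Parallel (C and D): 1 − (1 − 0.731616)(1 − 0.857058) = 0.961637
Series ([0.954564] and [0.961637]): 0.954564 × 0.961637 = 0.9179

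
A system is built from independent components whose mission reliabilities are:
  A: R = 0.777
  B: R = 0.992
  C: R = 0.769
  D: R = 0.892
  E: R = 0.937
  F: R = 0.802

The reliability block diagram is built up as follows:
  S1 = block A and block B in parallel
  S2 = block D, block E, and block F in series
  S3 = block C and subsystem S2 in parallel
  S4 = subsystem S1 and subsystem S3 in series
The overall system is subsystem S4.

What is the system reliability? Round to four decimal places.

Parallel (A and B): 1 − (1 − 0.777000)(1 − 0.992000) = 0.998216
Series (D, E, and F): 0.892000 × 0.937000 × 0.802000 = 0.670315
Parallel (C and [0.670315]): 1 − (1 − 0.769000)(1 − 0.670315) = 0.923843
Series ([0.998216] and [0.923843]): 0.998216 × 0.923843 = 0.9222

0.9222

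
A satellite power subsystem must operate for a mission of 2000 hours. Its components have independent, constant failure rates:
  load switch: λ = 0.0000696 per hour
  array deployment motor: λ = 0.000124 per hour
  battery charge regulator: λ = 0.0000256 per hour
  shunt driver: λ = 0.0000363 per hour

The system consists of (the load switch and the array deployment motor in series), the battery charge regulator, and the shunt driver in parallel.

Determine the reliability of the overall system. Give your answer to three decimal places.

0.999

R(load switch) = exp(−0.0000696 × 2000) = 0.87005
R(array deployment motor) = exp(−0.000124 × 2000) = 0.78036
R(battery charge regulator) = exp(−0.0000256 × 2000) = 0.95009
R(shunt driver) = exp(−0.0000363 × 2000) = 0.92997
Series (load switch and array deployment motor): 0.87005 × 0.78036 = 0.67895
Parallel ([0.67895], battery charge regulator, and shunt driver): 1 − (1 − 0.67895)(1 − 0.95009)(1 − 0.92997) = 0.999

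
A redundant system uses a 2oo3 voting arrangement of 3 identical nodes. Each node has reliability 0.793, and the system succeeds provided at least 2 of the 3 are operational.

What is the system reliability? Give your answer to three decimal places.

0.889

R = Σ_{i=2}^{3} C(3,i) p^i (1−p)^{3−i} with p = 0.793
C(3,2)·0.793^2·0.207^1 = 0.39052
C(3,3)·0.793^3·0.207^0 = 0.49868
Sum = 0.889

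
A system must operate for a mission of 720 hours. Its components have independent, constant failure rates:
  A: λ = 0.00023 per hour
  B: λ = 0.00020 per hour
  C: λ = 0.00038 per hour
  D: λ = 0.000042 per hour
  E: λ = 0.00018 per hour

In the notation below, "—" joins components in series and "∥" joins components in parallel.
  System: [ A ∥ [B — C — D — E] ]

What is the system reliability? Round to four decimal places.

0.9331

R(A) = exp(−0.00023 × 720) = 0.847385
R(B) = exp(−0.00020 × 720) = 0.865888
R(C) = exp(−0.00038 × 720) = 0.760636
R(D) = exp(−0.000042 × 720) = 0.970213
R(E) = exp(−0.00018 × 720) = 0.878447
Series (B, C, D, and E): 0.865888 × 0.760636 × 0.970213 × 0.878447 = 0.561334
Parallel (A and [0.561334]): 1 − (1 − 0.847385)(1 − 0.561334) = 0.9331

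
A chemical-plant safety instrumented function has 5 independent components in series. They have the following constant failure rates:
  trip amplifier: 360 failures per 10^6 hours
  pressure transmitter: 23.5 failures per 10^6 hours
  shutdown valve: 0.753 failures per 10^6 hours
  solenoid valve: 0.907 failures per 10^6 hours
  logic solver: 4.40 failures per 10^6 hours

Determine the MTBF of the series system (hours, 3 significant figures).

Series of exponential components: λ_sys = Σ λ_i
λ_sys = 0.000360 + 0.0000235 + 0.000000753 + 0.000000907 + 0.00000440 = 3.8956e-04 /h
MTBF = 1 / λ_sys = 2570 h

2570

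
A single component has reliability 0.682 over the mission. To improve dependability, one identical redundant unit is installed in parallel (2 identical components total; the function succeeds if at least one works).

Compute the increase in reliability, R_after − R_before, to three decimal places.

R_before = 0.682
R_after = 1 − (1 − 0.682)^2 = 0.899
ΔR = 0.899 − 0.682 = 0.217

0.217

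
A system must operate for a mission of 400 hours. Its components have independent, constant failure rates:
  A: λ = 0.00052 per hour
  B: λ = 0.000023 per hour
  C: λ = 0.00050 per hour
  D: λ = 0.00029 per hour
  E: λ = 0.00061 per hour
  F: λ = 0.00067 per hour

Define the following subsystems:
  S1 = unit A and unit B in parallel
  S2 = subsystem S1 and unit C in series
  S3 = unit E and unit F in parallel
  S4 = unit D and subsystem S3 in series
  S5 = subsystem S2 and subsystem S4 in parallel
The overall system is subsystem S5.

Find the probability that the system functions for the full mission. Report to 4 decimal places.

R(A) = exp(−0.00052 × 400) = 0.812207
R(B) = exp(−0.000023 × 400) = 0.990842
R(C) = exp(−0.00050 × 400) = 0.818731
R(D) = exp(−0.00029 × 400) = 0.890475
R(E) = exp(−0.00061 × 400) = 0.783488
R(F) = exp(−0.00067 × 400) = 0.764908
Parallel (A and B): 1 − (1 − 0.812207)(1 − 0.990842) = 0.998280
Series ([0.998280] and C): 0.998280 × 0.818731 = 0.817323
Parallel (E and F): 1 − (1 − 0.783488)(1 − 0.764908) = 0.949100
Series (D and [0.949100]): 0.890475 × 0.949100 = 0.845150
Parallel ([0.817323] and [0.845150]): 1 − (1 − 0.817323)(1 − 0.845150) = 0.9717

0.9717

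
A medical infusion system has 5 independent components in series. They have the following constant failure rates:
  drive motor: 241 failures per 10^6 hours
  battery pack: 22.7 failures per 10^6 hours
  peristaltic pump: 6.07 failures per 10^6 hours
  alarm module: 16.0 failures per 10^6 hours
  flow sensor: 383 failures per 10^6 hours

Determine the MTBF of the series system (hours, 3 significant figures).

Series of exponential components: λ_sys = Σ λ_i
λ_sys = 0.000241 + 0.0000227 + 0.00000607 + 0.0000160 + 0.000383 = 6.6877e-04 /h
MTBF = 1 / λ_sys = 1500 h

1500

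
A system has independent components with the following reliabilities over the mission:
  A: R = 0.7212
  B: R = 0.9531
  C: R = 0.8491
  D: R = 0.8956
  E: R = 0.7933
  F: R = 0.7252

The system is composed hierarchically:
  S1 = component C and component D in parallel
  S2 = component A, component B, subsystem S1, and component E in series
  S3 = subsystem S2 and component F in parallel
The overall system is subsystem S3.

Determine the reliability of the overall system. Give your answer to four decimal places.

0.8727

Parallel (C and D): 1 − (1 − 0.849100)(1 − 0.895600) = 0.984246
Series (A, B, [0.984246], and E): 0.721200 × 0.953100 × 0.984246 × 0.793300 = 0.536705
Parallel ([0.536705] and F): 1 − (1 − 0.536705)(1 − 0.725200) = 0.8727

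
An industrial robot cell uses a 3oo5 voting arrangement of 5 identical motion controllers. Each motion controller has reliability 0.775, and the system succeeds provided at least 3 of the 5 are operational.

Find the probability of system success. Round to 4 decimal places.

R = Σ_{i=3}^{5} C(5,i) p^i (1−p)^{5−i} with p = 0.775
C(5,3)·0.775^3·0.225^2 = 0.235651
C(5,4)·0.775^4·0.225^1 = 0.405844
C(5,5)·0.775^5·0.225^0 = 0.279582
Sum = 0.9211

0.9211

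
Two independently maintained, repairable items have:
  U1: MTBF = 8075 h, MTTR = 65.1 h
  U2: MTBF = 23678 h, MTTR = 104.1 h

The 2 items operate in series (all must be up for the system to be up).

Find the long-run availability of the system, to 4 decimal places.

A(U1) = MTBF/(MTBF+MTTR) = 8075/(8075+65.1) = 0.992003
A(U2) = MTBF/(MTBF+MTTR) = 23678/(23678+104.1) = 0.995623
Series availability: 0.992003 × 0.995623 = 0.9877

0.9877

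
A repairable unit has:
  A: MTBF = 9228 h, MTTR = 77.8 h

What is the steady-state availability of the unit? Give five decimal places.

0.99164

A(A) = MTBF/(MTBF+MTTR) = 9228/(9228+77.8) = 0.99164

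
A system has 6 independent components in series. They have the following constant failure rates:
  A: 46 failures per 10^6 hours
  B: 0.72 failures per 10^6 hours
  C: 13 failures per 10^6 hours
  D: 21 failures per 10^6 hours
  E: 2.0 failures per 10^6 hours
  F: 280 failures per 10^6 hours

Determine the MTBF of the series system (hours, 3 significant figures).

2760

Series of exponential components: λ_sys = Σ λ_i
λ_sys = 0.000046 + 0.00000072 + 0.000013 + 0.000021 + 0.0000020 + 0.00028 = 3.6272e-04 /h
MTBF = 1 / λ_sys = 2760 h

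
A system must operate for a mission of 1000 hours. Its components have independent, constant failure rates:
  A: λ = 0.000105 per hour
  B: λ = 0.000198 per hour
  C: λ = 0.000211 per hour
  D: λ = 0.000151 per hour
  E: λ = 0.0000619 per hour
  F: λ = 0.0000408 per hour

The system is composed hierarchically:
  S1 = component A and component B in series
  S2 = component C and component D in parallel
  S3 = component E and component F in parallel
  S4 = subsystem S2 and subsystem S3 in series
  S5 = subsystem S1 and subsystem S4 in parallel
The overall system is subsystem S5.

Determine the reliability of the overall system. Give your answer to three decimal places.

0.992

R(A) = exp(−0.000105 × 1000) = 0.90032
R(B) = exp(−0.000198 × 1000) = 0.82037
R(C) = exp(−0.000211 × 1000) = 0.80977
R(D) = exp(−0.000151 × 1000) = 0.85985
R(E) = exp(−0.0000619 × 1000) = 0.93998
R(F) = exp(−0.0000408 × 1000) = 0.96002
Series (A and B): 0.90032 × 0.82037 = 0.73860
Parallel (C and D): 1 − (1 − 0.80977)(1 − 0.85985) = 0.97334
Parallel (E and F): 1 − (1 − 0.93998)(1 − 0.96002) = 0.99760
Series ([0.97334] and [0.99760]): 0.97334 × 0.99760 = 0.97100
Parallel ([0.73860] and [0.97100]): 1 − (1 − 0.73860)(1 − 0.97100) = 0.992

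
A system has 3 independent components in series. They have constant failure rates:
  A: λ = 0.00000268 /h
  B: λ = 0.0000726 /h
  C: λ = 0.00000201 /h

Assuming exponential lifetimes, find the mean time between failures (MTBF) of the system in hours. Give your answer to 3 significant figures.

12900

Series of exponential components: λ_sys = Σ λ_i
λ_sys = 0.00000268 + 0.0000726 + 0.00000201 = 7.7290e-05 /h
MTBF = 1 / λ_sys = 12900 h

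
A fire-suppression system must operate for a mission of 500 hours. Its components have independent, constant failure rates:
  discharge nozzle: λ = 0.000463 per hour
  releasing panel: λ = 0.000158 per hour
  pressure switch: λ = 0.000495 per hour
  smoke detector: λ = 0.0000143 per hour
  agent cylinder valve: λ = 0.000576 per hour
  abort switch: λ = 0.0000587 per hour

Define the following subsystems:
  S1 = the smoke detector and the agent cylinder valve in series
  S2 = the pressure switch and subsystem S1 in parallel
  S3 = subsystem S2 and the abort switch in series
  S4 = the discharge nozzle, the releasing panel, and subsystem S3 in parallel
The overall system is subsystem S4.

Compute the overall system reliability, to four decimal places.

R(discharge nozzle) = exp(−0.000463 × 500) = 0.793343
R(releasing panel) = exp(−0.000158 × 500) = 0.924040
R(pressure switch) = exp(−0.000495 × 500) = 0.780750
R(smoke detector) = exp(−0.0000143 × 500) = 0.992876
R(agent cylinder valve) = exp(−0.000576 × 500) = 0.749762
R(abort switch) = exp(−0.0000587 × 500) = 0.971077
Series (smoke detector and agent cylinder valve): 0.992876 × 0.749762 = 0.744421
Parallel (pressure switch and [0.744421]): 1 − (1 − 0.780750)(1 − 0.744421) = 0.943964
Series ([0.943964] and abort switch): 0.943964 × 0.971077 = 0.916662
Parallel (discharge nozzle, releasing panel, and [0.916662]): 1 − (1 − 0.793343)(1 − 0.924040)(1 − 0.916662) = 0.9987

0.9987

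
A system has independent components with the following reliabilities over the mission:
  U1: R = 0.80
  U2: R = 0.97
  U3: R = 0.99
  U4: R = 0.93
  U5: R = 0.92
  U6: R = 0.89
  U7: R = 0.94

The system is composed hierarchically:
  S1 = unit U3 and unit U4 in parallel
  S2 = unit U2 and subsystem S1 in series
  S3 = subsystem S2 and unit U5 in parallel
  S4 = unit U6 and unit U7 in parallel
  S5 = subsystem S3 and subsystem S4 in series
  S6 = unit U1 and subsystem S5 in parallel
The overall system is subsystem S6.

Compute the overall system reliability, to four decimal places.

0.9982

Parallel (U3 and U4): 1 − (1 − 0.990000)(1 − 0.930000) = 0.999300
Series (U2 and [0.999300]): 0.970000 × 0.999300 = 0.969321
Parallel ([0.969321] and U5): 1 − (1 − 0.969321)(1 − 0.920000) = 0.997546
Parallel (U6 and U7): 1 − (1 − 0.890000)(1 − 0.940000) = 0.993400
Series ([0.997546] and [0.993400]): 0.997546 × 0.993400 = 0.990962
Parallel (U1 and [0.990962]): 1 − (1 − 0.800000)(1 − 0.990962) = 0.9982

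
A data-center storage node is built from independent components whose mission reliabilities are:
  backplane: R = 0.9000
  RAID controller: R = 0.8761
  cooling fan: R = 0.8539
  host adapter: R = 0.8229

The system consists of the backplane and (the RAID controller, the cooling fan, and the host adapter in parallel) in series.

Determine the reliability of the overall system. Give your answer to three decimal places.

0.897

Parallel (RAID controller, cooling fan, and host adapter): 1 − (1 − 0.87610)(1 − 0.85390)(1 − 0.82290) = 0.99679
Series (backplane and [0.99679]): 0.90000 × 0.99679 = 0.897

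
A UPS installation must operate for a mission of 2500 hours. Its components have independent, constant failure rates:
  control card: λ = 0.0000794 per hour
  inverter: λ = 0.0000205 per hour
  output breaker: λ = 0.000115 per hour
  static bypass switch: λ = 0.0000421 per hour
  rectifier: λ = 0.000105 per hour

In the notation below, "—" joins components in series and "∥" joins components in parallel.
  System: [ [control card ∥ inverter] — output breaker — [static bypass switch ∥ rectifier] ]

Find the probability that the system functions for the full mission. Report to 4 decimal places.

0.7262

R(control card) = exp(−0.0000794 × 2500) = 0.819960
R(inverter) = exp(−0.0000205 × 2500) = 0.950041
R(output breaker) = exp(−0.000115 × 2500) = 0.750137
R(static bypass switch) = exp(−0.0000421 × 2500) = 0.900099
R(rectifier) = exp(−0.000105 × 2500) = 0.769126
Parallel (control card and inverter): 1 − (1 − 0.819960)(1 − 0.950041) = 0.991005
Parallel (static bypass switch and rectifier): 1 − (1 − 0.900099)(1 − 0.769126) = 0.976935
Series ([0.991005], output breaker, and [0.976935]): 0.991005 × 0.750137 × 0.976935 = 0.7262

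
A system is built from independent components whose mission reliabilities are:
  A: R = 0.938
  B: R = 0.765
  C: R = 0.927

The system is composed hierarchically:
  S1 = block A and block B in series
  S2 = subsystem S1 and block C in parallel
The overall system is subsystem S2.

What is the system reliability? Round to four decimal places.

Series (A and B): 0.938000 × 0.765000 = 0.717570
Parallel ([0.717570] and C): 1 − (1 − 0.717570)(1 − 0.927000) = 0.9794

0.9794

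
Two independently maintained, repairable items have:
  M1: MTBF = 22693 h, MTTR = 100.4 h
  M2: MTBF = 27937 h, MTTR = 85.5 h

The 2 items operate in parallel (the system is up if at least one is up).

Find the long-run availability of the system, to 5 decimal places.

A(M1) = MTBF/(MTBF+MTTR) = 22693/(22693+100.4) = 0.995595
A(M2) = MTBF/(MTBF+MTTR) = 27937/(27937+85.5) = 0.996949
Parallel availability: 1 − (1 − 0.995595)(1 − 0.996949) = 0.99999

0.99999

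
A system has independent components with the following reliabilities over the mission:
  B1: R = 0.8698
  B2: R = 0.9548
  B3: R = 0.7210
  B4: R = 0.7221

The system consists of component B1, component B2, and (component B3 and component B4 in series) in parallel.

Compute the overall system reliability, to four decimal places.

Series (B3 and B4): 0.721000 × 0.722100 = 0.520634
Parallel (B1, B2, and [0.520634]): 1 − (1 − 0.869800)(1 − 0.954800)(1 − 0.520634) = 0.9972

0.9972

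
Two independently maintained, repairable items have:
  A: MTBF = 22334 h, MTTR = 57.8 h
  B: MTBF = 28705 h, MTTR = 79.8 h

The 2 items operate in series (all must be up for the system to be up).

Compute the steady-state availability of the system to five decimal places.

A(A) = MTBF/(MTBF+MTTR) = 22334/(22334+57.8) = 0.997419
A(B) = MTBF/(MTBF+MTTR) = 28705/(28705+79.8) = 0.997228
Series availability: 0.997419 × 0.997228 = 0.99465

0.99465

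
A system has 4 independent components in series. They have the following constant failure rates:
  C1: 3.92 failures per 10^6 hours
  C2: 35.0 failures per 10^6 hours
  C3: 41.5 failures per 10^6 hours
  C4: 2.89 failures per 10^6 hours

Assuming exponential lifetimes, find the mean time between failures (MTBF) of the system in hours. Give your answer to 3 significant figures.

12000

Series of exponential components: λ_sys = Σ λ_i
λ_sys = 0.00000392 + 0.0000350 + 0.0000415 + 0.00000289 = 8.3310e-05 /h
MTBF = 1 / λ_sys = 12000 h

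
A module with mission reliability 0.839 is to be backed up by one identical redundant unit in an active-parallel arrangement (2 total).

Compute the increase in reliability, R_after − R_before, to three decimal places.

0.135

R_before = 0.839
R_after = 1 − (1 − 0.839)^2 = 0.974
ΔR = 0.974 − 0.839 = 0.135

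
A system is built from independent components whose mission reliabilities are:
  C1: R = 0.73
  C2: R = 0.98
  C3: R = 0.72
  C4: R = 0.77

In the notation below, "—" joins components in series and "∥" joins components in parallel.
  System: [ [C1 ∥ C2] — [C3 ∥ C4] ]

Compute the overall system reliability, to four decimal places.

Parallel (C1 and C2): 1 − (1 − 0.730000)(1 − 0.980000) = 0.994600
Parallel (C3 and C4): 1 − (1 − 0.720000)(1 − 0.770000) = 0.935600
Series ([0.994600] and [0.935600]): 0.994600 × 0.935600 = 0.9305

0.9305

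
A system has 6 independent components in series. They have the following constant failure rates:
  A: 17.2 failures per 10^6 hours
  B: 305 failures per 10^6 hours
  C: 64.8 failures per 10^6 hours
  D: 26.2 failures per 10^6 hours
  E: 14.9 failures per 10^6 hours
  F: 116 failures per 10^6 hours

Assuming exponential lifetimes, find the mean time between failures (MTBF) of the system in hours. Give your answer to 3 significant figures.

Series of exponential components: λ_sys = Σ λ_i
λ_sys = 0.0000172 + 0.000305 + 0.0000648 + 0.0000262 + 0.0000149 + 0.000116 = 5.4410e-04 /h
MTBF = 1 / λ_sys = 1840 h

1840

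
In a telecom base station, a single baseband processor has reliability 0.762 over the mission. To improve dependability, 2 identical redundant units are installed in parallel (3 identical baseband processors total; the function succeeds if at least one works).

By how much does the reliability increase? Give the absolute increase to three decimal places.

R_before = 0.762
R_after = 1 − (1 − 0.762)^3 = 0.987
ΔR = 0.987 − 0.762 = 0.225

0.225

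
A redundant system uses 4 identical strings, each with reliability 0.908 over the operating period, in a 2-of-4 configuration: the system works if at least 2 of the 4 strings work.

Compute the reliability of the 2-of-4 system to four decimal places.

R = Σ_{i=2}^{4} C(4,i) p^i (1−p)^{4−i} with p = 0.908
C(4,2)·0.908^2·0.092^2 = 0.041870
C(4,3)·0.908^3·0.092^1 = 0.275490
C(4,4)·0.908^4·0.092^0 = 0.679741
Sum = 0.9971

0.9971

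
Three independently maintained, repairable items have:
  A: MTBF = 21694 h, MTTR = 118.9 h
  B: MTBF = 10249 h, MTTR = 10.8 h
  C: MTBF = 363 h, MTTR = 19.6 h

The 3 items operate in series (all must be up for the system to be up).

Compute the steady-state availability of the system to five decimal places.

0.94261

A(A) = MTBF/(MTBF+MTTR) = 21694/(21694+118.9) = 0.994549
A(B) = MTBF/(MTBF+MTTR) = 10249/(10249+10.8) = 0.998947
A(C) = MTBF/(MTBF+MTTR) = 363/(363+19.6) = 0.948772
Series availability: 0.994549 × 0.998947 × 0.948772 = 0.94261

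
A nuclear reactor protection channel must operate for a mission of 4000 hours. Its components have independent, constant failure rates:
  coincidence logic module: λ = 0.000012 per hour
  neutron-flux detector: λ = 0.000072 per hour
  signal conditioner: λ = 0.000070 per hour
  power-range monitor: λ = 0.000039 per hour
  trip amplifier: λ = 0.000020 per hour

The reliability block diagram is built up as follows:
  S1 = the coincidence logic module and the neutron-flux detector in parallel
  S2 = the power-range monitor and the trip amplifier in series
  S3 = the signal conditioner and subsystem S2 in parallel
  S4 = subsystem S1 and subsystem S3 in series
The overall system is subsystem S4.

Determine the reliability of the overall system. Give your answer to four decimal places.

0.9375

R(coincidence logic module) = exp(−0.000012 × 4000) = 0.953134
R(neutron-flux detector) = exp(−0.000072 × 4000) = 0.749762
R(signal conditioner) = exp(−0.000070 × 4000) = 0.755784
R(power-range monitor) = exp(−0.000039 × 4000) = 0.855559
R(trip amplifier) = exp(−0.000020 × 4000) = 0.923116
Parallel (coincidence logic module and neutron-flux detector): 1 − (1 − 0.953134)(1 − 0.749762) = 0.988272
Series (power-range monitor and trip amplifier): 0.855559 × 0.923116 = 0.789780
Parallel (signal conditioner and [0.789780]): 1 − (1 − 0.755784)(1 − 0.789780) = 0.948661
Series ([0.988272] and [0.948661]): 0.988272 × 0.948661 = 0.9375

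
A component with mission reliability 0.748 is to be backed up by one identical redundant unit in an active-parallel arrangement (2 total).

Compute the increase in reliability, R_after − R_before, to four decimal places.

0.1885

R_before = 0.748
R_after = 1 − (1 − 0.748)^2 = 0.9365
ΔR = 0.9365 − 0.748 = 0.1885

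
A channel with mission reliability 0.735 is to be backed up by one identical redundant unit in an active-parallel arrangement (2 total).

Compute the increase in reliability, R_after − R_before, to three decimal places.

0.195

R_before = 0.735
R_after = 1 − (1 − 0.735)^2 = 0.930
ΔR = 0.930 − 0.735 = 0.195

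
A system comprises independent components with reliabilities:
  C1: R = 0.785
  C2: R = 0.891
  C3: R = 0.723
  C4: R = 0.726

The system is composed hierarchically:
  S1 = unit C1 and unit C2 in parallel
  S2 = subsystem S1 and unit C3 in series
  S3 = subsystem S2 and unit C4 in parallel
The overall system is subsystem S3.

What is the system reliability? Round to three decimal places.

Parallel (C1 and C2): 1 − (1 − 0.78500)(1 − 0.89100) = 0.97657
Series ([0.97657] and C3): 0.97657 × 0.72300 = 0.70606
Parallel ([0.70606] and C4): 1 − (1 − 0.70606)(1 − 0.72600) = 0.919

0.919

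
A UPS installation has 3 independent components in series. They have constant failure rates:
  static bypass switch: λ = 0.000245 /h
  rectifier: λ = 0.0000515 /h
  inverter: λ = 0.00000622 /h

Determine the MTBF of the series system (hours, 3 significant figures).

3300

Series of exponential components: λ_sys = Σ λ_i
λ_sys = 0.000245 + 0.0000515 + 0.00000622 = 3.0272e-04 /h
MTBF = 1 / λ_sys = 3300 h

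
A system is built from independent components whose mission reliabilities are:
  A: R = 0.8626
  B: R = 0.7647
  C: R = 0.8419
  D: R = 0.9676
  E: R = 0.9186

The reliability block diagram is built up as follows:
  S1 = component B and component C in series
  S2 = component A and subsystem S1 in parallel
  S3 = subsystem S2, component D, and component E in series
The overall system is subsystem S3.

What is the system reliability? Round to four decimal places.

Series (B and C): 0.764700 × 0.841900 = 0.643801
Parallel (A and [0.643801]): 1 − (1 − 0.862600)(1 − 0.643801) = 0.951058
Series ([0.951058], D, and E): 0.951058 × 0.967600 × 0.918600 = 0.8453

0.8453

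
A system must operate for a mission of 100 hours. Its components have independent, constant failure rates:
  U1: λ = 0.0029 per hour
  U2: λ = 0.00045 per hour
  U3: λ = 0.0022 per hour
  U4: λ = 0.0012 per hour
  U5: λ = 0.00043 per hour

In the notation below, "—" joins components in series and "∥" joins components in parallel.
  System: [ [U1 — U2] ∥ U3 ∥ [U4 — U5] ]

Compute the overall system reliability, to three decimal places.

R(U1) = exp(−0.0029 × 100) = 0.74826
R(U2) = exp(−0.00045 × 100) = 0.95600
R(U3) = exp(−0.0022 × 100) = 0.80252
R(U4) = exp(−0.0012 × 100) = 0.88692
R(U5) = exp(−0.00043 × 100) = 0.95791
Series (U1 and U2): 0.74826 × 0.95600 = 0.71534
Series (U4 and U5): 0.88692 × 0.95791 = 0.84959
Parallel ([0.71534], U3, and [0.84959]): 1 − (1 − 0.71534)(1 − 0.80252)(1 − 0.84959) = 0.992

0.992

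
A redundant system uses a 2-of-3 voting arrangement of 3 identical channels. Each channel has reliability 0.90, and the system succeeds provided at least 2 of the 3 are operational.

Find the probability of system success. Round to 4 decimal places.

R = Σ_{i=2}^{3} C(3,i) p^i (1−p)^{3−i} with p = 0.90
C(3,2)·0.90^2·0.10^1 = 0.243000
C(3,3)·0.90^3·0.10^0 = 0.729000
Sum = 0.9720

0.9720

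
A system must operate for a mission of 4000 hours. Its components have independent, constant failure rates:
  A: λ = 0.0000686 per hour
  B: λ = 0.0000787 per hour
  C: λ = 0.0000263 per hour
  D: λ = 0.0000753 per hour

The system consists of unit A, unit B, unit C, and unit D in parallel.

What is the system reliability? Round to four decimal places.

R(A) = exp(−0.0000686 × 4000) = 0.760028
R(B) = exp(−0.0000787 × 4000) = 0.729935
R(C) = exp(−0.0000263 × 4000) = 0.900144
R(D) = exp(−0.0000753 × 4000) = 0.739930
Parallel (A, B, C, and D): 1 − (1 − 0.760028)(1 − 0.729935)(1 − 0.900144)(1 − 0.739930) = 0.9983

0.9983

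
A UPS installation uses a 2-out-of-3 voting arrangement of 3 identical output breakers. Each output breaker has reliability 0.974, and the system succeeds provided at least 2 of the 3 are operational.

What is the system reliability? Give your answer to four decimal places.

R = Σ_{i=2}^{3} C(3,i) p^i (1−p)^{3−i} with p = 0.974
C(3,2)·0.974^2·0.026^1 = 0.073997
C(3,3)·0.974^3·0.026^0 = 0.924010
Sum = 0.9980

0.9980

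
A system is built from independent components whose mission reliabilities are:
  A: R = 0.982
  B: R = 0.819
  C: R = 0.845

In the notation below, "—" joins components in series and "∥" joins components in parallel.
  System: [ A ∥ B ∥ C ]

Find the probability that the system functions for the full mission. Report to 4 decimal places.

Parallel (A, B, and C): 1 − (1 − 0.982000)(1 − 0.819000)(1 − 0.845000) = 0.9995

0.9995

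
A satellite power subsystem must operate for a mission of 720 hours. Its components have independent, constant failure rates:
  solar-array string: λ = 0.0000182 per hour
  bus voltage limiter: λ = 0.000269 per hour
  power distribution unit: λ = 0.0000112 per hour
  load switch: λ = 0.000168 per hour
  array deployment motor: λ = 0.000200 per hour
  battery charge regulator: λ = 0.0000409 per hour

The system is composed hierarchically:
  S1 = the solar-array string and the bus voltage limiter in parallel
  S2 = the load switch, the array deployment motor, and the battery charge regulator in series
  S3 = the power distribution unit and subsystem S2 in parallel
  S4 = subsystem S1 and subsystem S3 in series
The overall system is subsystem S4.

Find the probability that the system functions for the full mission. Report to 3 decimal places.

0.996

R(solar-array string) = exp(−0.0000182 × 720) = 0.98698
R(bus voltage limiter) = exp(−0.000269 × 720) = 0.82392
R(power distribution unit) = exp(−0.0000112 × 720) = 0.99197
R(load switch) = exp(−0.000168 × 720) = 0.88607
R(array deployment motor) = exp(−0.000200 × 720) = 0.86589
R(battery charge regulator) = exp(−0.0000409 × 720) = 0.97098
Parallel (solar-array string and bus voltage limiter): 1 − (1 − 0.98698)(1 − 0.82392) = 0.99771
Series (load switch, array deployment motor, and battery charge regulator): 0.88607 × 0.86589 × 0.97098 = 0.74497
Parallel (power distribution unit and [0.74497]): 1 − (1 − 0.99197)(1 − 0.74497) = 0.99795
Series ([0.99771] and [0.99795]): 0.99771 × 0.99795 = 0.996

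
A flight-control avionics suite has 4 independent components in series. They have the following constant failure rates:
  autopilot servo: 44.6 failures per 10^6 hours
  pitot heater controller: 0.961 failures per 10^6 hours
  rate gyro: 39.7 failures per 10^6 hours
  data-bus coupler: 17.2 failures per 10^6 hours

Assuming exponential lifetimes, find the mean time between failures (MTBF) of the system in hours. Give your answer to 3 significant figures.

9760

Series of exponential components: λ_sys = Σ λ_i
λ_sys = 0.0000446 + 0.000000961 + 0.0000397 + 0.0000172 = 1.0246e-04 /h
MTBF = 1 / λ_sys = 9760 h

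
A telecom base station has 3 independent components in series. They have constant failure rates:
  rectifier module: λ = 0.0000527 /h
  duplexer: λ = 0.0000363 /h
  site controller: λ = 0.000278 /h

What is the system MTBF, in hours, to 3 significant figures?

Series of exponential components: λ_sys = Σ λ_i
λ_sys = 0.0000527 + 0.0000363 + 0.000278 = 3.6700e-04 /h
MTBF = 1 / λ_sys = 2720 h

2720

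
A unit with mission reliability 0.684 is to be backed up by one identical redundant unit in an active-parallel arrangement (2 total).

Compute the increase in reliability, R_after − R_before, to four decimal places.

0.2161

R_before = 0.684
R_after = 1 − (1 − 0.684)^2 = 0.9001
ΔR = 0.9001 − 0.684 = 0.2161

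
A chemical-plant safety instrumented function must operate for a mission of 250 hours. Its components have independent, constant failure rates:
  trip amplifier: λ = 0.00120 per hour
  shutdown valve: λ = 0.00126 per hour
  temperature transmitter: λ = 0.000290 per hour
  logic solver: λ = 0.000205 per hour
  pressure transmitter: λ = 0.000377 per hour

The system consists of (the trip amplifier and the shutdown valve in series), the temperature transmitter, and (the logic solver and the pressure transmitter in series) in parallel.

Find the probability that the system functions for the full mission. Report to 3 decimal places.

0.996

R(trip amplifier) = exp(−0.00120 × 250) = 0.74082
R(shutdown valve) = exp(−0.00126 × 250) = 0.72979
R(temperature transmitter) = exp(−0.000290 × 250) = 0.93007
R(logic solver) = exp(−0.000205 × 250) = 0.95004
R(pressure transmitter) = exp(−0.000377 × 250) = 0.91006
Series (trip amplifier and shutdown valve): 0.74082 × 0.72979 = 0.54064
Series (logic solver and pressure transmitter): 0.95004 × 0.91006 = 0.86459
Parallel ([0.54064], temperature transmitter, and [0.86459]): 1 − (1 − 0.54064)(1 − 0.93007)(1 − 0.86459) = 0.996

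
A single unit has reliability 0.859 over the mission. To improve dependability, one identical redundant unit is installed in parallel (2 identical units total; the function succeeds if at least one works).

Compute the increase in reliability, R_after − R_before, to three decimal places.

R_before = 0.859
R_after = 1 − (1 − 0.859)^2 = 0.980
ΔR = 0.980 − 0.859 = 0.121

0.121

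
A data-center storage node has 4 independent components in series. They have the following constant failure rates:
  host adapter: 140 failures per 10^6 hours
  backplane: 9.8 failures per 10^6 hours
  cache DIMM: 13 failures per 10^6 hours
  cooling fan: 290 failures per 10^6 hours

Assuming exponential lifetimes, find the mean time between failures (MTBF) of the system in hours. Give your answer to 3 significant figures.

2210

Series of exponential components: λ_sys = Σ λ_i
λ_sys = 0.00014 + 0.0000098 + 0.000013 + 0.00029 = 4.5280e-04 /h
MTBF = 1 / λ_sys = 2210 h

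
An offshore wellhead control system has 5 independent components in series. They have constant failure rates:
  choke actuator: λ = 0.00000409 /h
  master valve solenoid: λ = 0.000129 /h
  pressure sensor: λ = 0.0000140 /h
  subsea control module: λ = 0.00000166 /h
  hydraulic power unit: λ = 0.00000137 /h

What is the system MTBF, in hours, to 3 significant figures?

Series of exponential components: λ_sys = Σ λ_i
λ_sys = 0.00000409 + 0.000129 + 0.0000140 + 0.00000166 + 0.00000137 = 1.5012e-04 /h
MTBF = 1 / λ_sys = 6660 h

6660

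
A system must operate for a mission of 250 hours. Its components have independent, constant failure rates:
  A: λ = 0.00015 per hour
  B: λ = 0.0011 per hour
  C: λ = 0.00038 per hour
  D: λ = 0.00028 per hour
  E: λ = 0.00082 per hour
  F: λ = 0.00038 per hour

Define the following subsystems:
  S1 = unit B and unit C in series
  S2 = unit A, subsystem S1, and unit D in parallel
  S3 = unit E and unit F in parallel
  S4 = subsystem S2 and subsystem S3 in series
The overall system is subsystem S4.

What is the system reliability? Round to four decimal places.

0.9824

R(A) = exp(−0.00015 × 250) = 0.963194
R(B) = exp(−0.0011 × 250) = 0.759572
R(C) = exp(−0.00038 × 250) = 0.909373
R(D) = exp(−0.00028 × 250) = 0.932394
R(E) = exp(−0.00082 × 250) = 0.814647
R(F) = exp(−0.00038 × 250) = 0.909373
Series (B and C): 0.759572 × 0.909373 = 0.690734
Parallel (A, [0.690734], and D): 1 − (1 − 0.963194)(1 − 0.690734)(1 − 0.932394) = 0.999230
Parallel (E and F): 1 − (1 − 0.814647)(1 − 0.909373) = 0.983202
Series ([0.999230] and [0.983202]): 0.999230 × 0.983202 = 0.9824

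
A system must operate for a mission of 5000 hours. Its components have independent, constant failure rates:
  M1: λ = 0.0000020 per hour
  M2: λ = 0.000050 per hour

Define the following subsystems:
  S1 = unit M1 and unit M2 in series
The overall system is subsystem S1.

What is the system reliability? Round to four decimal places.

0.7711

R(M1) = exp(−0.0000020 × 5000) = 0.990050
R(M2) = exp(−0.000050 × 5000) = 0.778801
Series (M1 and M2): 0.990050 × 0.778801 = 0.7711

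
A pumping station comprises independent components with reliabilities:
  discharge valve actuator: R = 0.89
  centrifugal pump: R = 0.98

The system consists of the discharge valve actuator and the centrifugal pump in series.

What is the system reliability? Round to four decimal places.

Series (discharge valve actuator and centrifugal pump): 0.890000 × 0.980000 = 0.8722

0.8722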